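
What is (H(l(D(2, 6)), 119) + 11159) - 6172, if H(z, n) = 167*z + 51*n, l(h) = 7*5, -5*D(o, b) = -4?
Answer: 16901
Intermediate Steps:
D(o, b) = ⅘ (D(o, b) = -⅕*(-4) = ⅘)
l(h) = 35
H(z, n) = 51*n + 167*z
(H(l(D(2, 6)), 119) + 11159) - 6172 = ((51*119 + 167*35) + 11159) - 6172 = ((6069 + 5845) + 11159) - 6172 = (11914 + 11159) - 6172 = 23073 - 6172 = 16901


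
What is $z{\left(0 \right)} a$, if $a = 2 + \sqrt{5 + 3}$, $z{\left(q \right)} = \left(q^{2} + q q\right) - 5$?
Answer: $-10 - 10 \sqrt{2} \approx -24.142$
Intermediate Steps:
$z{\left(q \right)} = -5 + 2 q^{2}$ ($z{\left(q \right)} = \left(q^{2} + q^{2}\right) - 5 = 2 q^{2} - 5 = -5 + 2 q^{2}$)
$a = 2 + 2 \sqrt{2}$ ($a = 2 + \sqrt{8} = 2 + 2 \sqrt{2} \approx 4.8284$)
$z{\left(0 \right)} a = \left(-5 + 2 \cdot 0^{2}\right) \left(2 + 2 \sqrt{2}\right) = \left(-5 + 2 \cdot 0\right) \left(2 + 2 \sqrt{2}\right) = \left(-5 + 0\right) \left(2 + 2 \sqrt{2}\right) = - 5 \left(2 + 2 \sqrt{2}\right) = -10 - 10 \sqrt{2}$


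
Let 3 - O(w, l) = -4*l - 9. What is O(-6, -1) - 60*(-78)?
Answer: 4688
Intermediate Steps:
O(w, l) = 12 + 4*l (O(w, l) = 3 - (-4*l - 9) = 3 - (-9 - 4*l) = 3 + (9 + 4*l) = 12 + 4*l)
O(-6, -1) - 60*(-78) = (12 + 4*(-1)) - 60*(-78) = (12 - 4) + 4680 = 8 + 4680 = 4688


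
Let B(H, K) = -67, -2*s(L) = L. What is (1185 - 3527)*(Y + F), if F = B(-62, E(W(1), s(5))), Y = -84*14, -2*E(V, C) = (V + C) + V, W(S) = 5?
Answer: 2911106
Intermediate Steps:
s(L) = -L/2
E(V, C) = -V - C/2 (E(V, C) = -((V + C) + V)/2 = -((C + V) + V)/2 = -(C + 2*V)/2 = -V - C/2)
Y = -1176
F = -67
(1185 - 3527)*(Y + F) = (1185 - 3527)*(-1176 - 67) = -2342*(-1243) = 2911106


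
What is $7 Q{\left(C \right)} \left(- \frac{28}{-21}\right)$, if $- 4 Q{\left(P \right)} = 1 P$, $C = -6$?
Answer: $14$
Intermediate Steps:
$Q{\left(P \right)} = - \frac{P}{4}$ ($Q{\left(P \right)} = - \frac{1 P}{4} = - \frac{P}{4}$)
$7 Q{\left(C \right)} \left(- \frac{28}{-21}\right) = 7 \left(\left(- \frac{1}{4}\right) \left(-6\right)\right) \left(- \frac{28}{-21}\right) = 7 \cdot \frac{3}{2} \left(\left(-28\right) \left(- \frac{1}{21}\right)\right) = \frac{21}{2} \cdot \frac{4}{3} = 14$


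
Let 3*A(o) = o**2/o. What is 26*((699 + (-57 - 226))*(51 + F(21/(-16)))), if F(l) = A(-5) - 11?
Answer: 1243840/3 ≈ 4.1461e+5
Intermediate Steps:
A(o) = o/3 (A(o) = (o**2/o)/3 = o/3)
F(l) = -38/3 (F(l) = (1/3)*(-5) - 11 = -5/3 - 11 = -38/3)
26*((699 + (-57 - 226))*(51 + F(21/(-16)))) = 26*((699 + (-57 - 226))*(51 - 38/3)) = 26*((699 - 283)*(115/3)) = 26*(416*(115/3)) = 26*(47840/3) = 1243840/3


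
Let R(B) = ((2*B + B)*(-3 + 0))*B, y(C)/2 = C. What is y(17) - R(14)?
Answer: 1798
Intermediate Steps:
y(C) = 2*C
R(B) = -9*B² (R(B) = ((3*B)*(-3))*B = (-9*B)*B = -9*B²)
y(17) - R(14) = 2*17 - (-9)*14² = 34 - (-9)*196 = 34 - 1*(-1764) = 34 + 1764 = 1798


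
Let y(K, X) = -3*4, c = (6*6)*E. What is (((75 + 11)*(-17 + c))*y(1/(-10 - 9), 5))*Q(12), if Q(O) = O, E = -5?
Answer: 2439648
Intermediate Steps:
c = -180 (c = (6*6)*(-5) = 36*(-5) = -180)
y(K, X) = -12
(((75 + 11)*(-17 + c))*y(1/(-10 - 9), 5))*Q(12) = (((75 + 11)*(-17 - 180))*(-12))*12 = ((86*(-197))*(-12))*12 = -16942*(-12)*12 = 203304*12 = 2439648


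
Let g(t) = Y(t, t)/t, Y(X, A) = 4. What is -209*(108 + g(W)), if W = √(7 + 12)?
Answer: -22572 - 44*√19 ≈ -22764.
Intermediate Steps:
W = √19 ≈ 4.3589
g(t) = 4/t
-209*(108 + g(W)) = -209*(108 + 4/(√19)) = -209*(108 + 4*(√19/19)) = -209*(108 + 4*√19/19) = -22572 - 44*√19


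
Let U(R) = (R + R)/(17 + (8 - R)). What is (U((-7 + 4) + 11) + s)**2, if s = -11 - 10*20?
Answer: 12752041/289 ≈ 44125.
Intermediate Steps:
U(R) = 2*R/(25 - R) (U(R) = (2*R)/(25 - R) = 2*R/(25 - R))
s = -211 (s = -11 - 200 = -211)
(U((-7 + 4) + 11) + s)**2 = (-2*((-7 + 4) + 11)/(-25 + ((-7 + 4) + 11)) - 211)**2 = (-2*(-3 + 11)/(-25 + (-3 + 11)) - 211)**2 = (-2*8/(-25 + 8) - 211)**2 = (-2*8/(-17) - 211)**2 = (-2*8*(-1/17) - 211)**2 = (16/17 - 211)**2 = (-3571/17)**2 = 12752041/289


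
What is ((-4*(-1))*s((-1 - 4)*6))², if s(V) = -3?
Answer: 144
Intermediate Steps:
((-4*(-1))*s((-1 - 4)*6))² = (-4*(-1)*(-3))² = (4*(-3))² = (-12)² = 144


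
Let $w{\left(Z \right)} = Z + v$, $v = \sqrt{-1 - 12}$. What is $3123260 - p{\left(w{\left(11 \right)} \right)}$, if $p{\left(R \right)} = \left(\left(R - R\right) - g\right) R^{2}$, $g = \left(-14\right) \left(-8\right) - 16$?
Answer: $3133628 + 2112 i \sqrt{13} \approx 3.1336 \cdot 10^{6} + 7614.9 i$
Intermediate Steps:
$v = i \sqrt{13}$ ($v = \sqrt{-13} = i \sqrt{13} \approx 3.6056 i$)
$g = 96$ ($g = 112 - 16 = 96$)
$w{\left(Z \right)} = Z + i \sqrt{13}$
$p{\left(R \right)} = - 96 R^{2}$ ($p{\left(R \right)} = \left(\left(R - R\right) - 96\right) R^{2} = \left(0 - 96\right) R^{2} = - 96 R^{2}$)
$3123260 - p{\left(w{\left(11 \right)} \right)} = 3123260 - - 96 \left(11 + i \sqrt{13}\right)^{2} = 3123260 + 96 \left(11 + i \sqrt{13}\right)^{2}$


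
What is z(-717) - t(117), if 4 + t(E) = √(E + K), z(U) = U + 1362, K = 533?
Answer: 649 - 5*√26 ≈ 623.50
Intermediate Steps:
z(U) = 1362 + U
t(E) = -4 + √(533 + E) (t(E) = -4 + √(E + 533) = -4 + √(533 + E))
z(-717) - t(117) = (1362 - 717) - (-4 + √(533 + 117)) = 645 - (-4 + √650) = 645 - (-4 + 5*√26) = 645 + (4 - 5*√26) = 649 - 5*√26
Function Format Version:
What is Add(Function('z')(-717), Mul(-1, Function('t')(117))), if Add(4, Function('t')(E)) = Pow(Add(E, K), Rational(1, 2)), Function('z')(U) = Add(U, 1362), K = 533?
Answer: Add(649, Mul(-5, Pow(26, Rational(1, 2)))) ≈ 623.50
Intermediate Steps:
Function('z')(U) = Add(1362, U)
Function('t')(E) = Add(-4, Pow(Add(533, E), Rational(1, 2))) (Function('t')(E) = Add(-4, Pow(Add(E, 533), Rational(1, 2))) = Add(-4, Pow(Add(533, E), Rational(1, 2))))
Add(Function('z')(-717), Mul(-1, Function('t')(117))) = Add(Add(1362, -717), Mul(-1, Add(-4, Pow(Add(533, 117), Rational(1, 2))))) = Add(645, Mul(-1, Add(-4, Pow(650, Rational(1, 2))))) = Add(645, Mul(-1, Add(-4, Mul(5, Pow(26, Rational(1, 2)))))) = Add(645, Add(4, Mul(-5, Pow(26, Rational(1, 2))))) = Add(649, Mul(-5, Pow(26, Rational(1, 2))))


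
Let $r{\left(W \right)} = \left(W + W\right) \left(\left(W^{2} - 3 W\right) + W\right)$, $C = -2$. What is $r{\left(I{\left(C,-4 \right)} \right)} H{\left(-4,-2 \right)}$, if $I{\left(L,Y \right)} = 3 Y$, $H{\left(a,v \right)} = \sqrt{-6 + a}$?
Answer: $- 4032 i \sqrt{10} \approx - 12750.0 i$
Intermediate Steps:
$r{\left(W \right)} = 2 W \left(W^{2} - 2 W\right)$
$r{\left(I{\left(C,-4 \right)} \right)} H{\left(-4,-2 \right)} = 2 \left(3 \left(-4\right)\right)^{2} \left(-2 + 3 \left(-4\right)\right) \sqrt{-6 - 4} = 2 \left(-12\right)^{2} \left(-2 - 12\right) \sqrt{-10} = 2 \cdot 144 \left(-14\right) i \sqrt{10} = - 4032 i \sqrt{10}$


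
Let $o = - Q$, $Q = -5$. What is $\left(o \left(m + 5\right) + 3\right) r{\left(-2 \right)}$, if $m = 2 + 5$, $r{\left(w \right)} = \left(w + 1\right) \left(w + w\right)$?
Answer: $252$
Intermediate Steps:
$r{\left(w \right)} = 2 w \left(1 + w\right)$ ($r{\left(w \right)} = \left(1 + w\right) 2 w = 2 w \left(1 + w\right)$)
$o = 5$ ($o = \left(-1\right) \left(-5\right) = 5$)
$m = 7$
$\left(o \left(m + 5\right) + 3\right) r{\left(-2 \right)} = \left(5 \left(7 + 5\right) + 3\right) 2 \left(-2\right) \left(1 - 2\right) = \left(5 \cdot 12 + 3\right) 2 \left(-2\right) \left(-1\right) = \left(60 + 3\right) 4 = 63 \cdot 4 = 252$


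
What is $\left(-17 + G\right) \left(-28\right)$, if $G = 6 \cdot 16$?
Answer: $-2212$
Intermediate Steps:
$G = 96$
$\left(-17 + G\right) \left(-28\right) = \left(-17 + 96\right) \left(-28\right) = 79 \left(-28\right) = -2212$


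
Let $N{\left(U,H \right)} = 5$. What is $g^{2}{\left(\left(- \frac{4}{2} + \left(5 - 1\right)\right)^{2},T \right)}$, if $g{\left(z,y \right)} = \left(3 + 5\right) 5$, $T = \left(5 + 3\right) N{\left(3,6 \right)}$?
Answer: $1600$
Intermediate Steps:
$T = 40$ ($T = \left(5 + 3\right) 5 = 8 \cdot 5 = 40$)
$g{\left(z,y \right)} = 40$ ($g{\left(z,y \right)} = 8 \cdot 5 = 40$)
$g^{2}{\left(\left(- \frac{4}{2} + \left(5 - 1\right)\right)^{2},T \right)} = 40^{2} = 1600$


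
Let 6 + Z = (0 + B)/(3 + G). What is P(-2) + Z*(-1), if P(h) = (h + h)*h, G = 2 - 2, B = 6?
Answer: 12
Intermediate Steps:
G = 0
Z = -4 (Z = -6 + (0 + 6)/(3 + 0) = -6 + 6/3 = -6 + 6*(⅓) = -6 + 2 = -4)
P(h) = 2*h² (P(h) = (2*h)*h = 2*h²)
P(-2) + Z*(-1) = 2*(-2)² - 4*(-1) = 2*4 + 4 = 8 + 4 = 12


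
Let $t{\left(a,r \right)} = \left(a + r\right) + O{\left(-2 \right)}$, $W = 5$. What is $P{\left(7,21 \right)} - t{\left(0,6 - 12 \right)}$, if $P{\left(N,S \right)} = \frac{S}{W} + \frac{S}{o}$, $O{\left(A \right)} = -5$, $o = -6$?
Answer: $\frac{117}{10} \approx 11.7$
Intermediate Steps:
$t{\left(a,r \right)} = -5 + a + r$ ($t{\left(a,r \right)} = \left(a + r\right) - 5 = -5 + a + r$)
$P{\left(N,S \right)} = \frac{S}{30}$ ($P{\left(N,S \right)} = \frac{S}{5} + \frac{S}{-6} = S \frac{1}{5} + S \left(- \frac{1}{6}\right) = \frac{S}{5} - \frac{S}{6} = \frac{S}{30}$)
$P{\left(7,21 \right)} - t{\left(0,6 - 12 \right)} = \frac{1}{30} \cdot 21 - \left(-5 + 0 + \left(6 - 12\right)\right) = \frac{7}{10} - \left(-5 + 0 + \left(6 - 12\right)\right) = \frac{7}{10} - \left(-5 + 0 - 6\right) = \frac{7}{10} - -11 = \frac{7}{10} + 11 = \frac{117}{10}$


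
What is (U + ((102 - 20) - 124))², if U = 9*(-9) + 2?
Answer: 14641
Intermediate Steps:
U = -79 (U = -81 + 2 = -79)
(U + ((102 - 20) - 124))² = (-79 + ((102 - 20) - 124))² = (-79 + (82 - 124))² = (-79 - 42)² = (-121)² = 14641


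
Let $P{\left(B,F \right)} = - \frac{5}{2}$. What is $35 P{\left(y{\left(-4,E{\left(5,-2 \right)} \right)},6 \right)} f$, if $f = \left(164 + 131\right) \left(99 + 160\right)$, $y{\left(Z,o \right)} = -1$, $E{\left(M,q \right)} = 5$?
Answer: $- \frac{13370875}{2} \approx -6.6854 \cdot 10^{6}$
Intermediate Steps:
$P{\left(B,F \right)} = - \frac{5}{2}$ ($P{\left(B,F \right)} = \left(-5\right) \frac{1}{2} = - \frac{5}{2}$)
$f = 76405$ ($f = 295 \cdot 259 = 76405$)
$35 P{\left(y{\left(-4,E{\left(5,-2 \right)} \right)},6 \right)} f = 35 \left(- \frac{5}{2}\right) 76405 = \left(- \frac{175}{2}\right) 76405 = - \frac{13370875}{2}$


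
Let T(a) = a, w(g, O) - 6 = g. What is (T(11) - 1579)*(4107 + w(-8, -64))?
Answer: -6436640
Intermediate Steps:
w(g, O) = 6 + g
(T(11) - 1579)*(4107 + w(-8, -64)) = (11 - 1579)*(4107 + (6 - 8)) = -1568*(4107 - 2) = -1568*4105 = -6436640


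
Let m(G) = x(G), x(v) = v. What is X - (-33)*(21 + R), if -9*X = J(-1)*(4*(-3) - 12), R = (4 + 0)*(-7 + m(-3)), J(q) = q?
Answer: -1889/3 ≈ -629.67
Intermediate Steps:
m(G) = G
R = -40 (R = (4 + 0)*(-7 - 3) = 4*(-10) = -40)
X = -8/3 (X = -(-1)*(4*(-3) - 12)/9 = -(-1)*(-12 - 12)/9 = -(-1)*(-24)/9 = -⅑*24 = -8/3 ≈ -2.6667)
X - (-33)*(21 + R) = -8/3 - (-33)*(21 - 40) = -8/3 - (-33)*(-19) = -8/3 - 1*627 = -8/3 - 627 = -1889/3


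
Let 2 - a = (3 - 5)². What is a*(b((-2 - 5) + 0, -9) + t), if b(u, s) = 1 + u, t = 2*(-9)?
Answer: 48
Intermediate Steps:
t = -18
a = -2 (a = 2 - (3 - 5)² = 2 - 1*(-2)² = 2 - 1*4 = 2 - 4 = -2)
a*(b((-2 - 5) + 0, -9) + t) = -2*((1 + ((-2 - 5) + 0)) - 18) = -2*((1 + (-7 + 0)) - 18) = -2*((1 - 7) - 18) = -2*(-6 - 18) = -2*(-24) = 48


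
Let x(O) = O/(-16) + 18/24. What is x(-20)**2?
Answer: 4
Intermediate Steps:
x(O) = 3/4 - O/16 (x(O) = O*(-1/16) + 18*(1/24) = -O/16 + 3/4 = 3/4 - O/16)
x(-20)**2 = (3/4 - 1/16*(-20))**2 = (3/4 + 5/4)**2 = 2**2 = 4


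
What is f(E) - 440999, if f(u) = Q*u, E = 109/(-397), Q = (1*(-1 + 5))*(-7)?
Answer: -175073551/397 ≈ -4.4099e+5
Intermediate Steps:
Q = -28 (Q = (1*4)*(-7) = 4*(-7) = -28)
E = -109/397 (E = 109*(-1/397) = -109/397 ≈ -0.27456)
f(u) = -28*u
f(E) - 440999 = -28*(-109/397) - 440999 = 3052/397 - 440999 = -175073551/397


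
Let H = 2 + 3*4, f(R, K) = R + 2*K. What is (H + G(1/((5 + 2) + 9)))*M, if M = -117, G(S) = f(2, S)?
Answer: -15093/8 ≈ -1886.6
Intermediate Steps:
G(S) = 2 + 2*S
H = 14 (H = 2 + 12 = 14)
(H + G(1/((5 + 2) + 9)))*M = (14 + (2 + 2/((5 + 2) + 9)))*(-117) = (14 + (2 + 2/(7 + 9)))*(-117) = (14 + (2 + 2/16))*(-117) = (14 + (2 + 2*(1/16)))*(-117) = (14 + (2 + 1/8))*(-117) = (14 + 17/8)*(-117) = (129/8)*(-117) = -15093/8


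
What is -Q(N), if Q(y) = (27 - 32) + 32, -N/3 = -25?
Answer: -27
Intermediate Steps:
N = 75 (N = -3*(-25) = 75)
Q(y) = 27 (Q(y) = -5 + 32 = 27)
-Q(N) = -1*27 = -27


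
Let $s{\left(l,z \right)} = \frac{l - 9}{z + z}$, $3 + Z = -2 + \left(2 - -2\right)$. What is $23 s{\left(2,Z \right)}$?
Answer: $\frac{161}{2} \approx 80.5$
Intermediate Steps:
$Z = -1$ ($Z = -3 + \left(-2 + \left(2 - -2\right)\right) = -3 + \left(-2 + \left(2 + 2\right)\right) = -3 + \left(-2 + 4\right) = -3 + 2 = -1$)
$s{\left(l,z \right)} = \frac{-9 + l}{2 z}$ ($s{\left(l,z \right)} = \frac{l - 9}{2 z} = \left(l - 9\right) \frac{1}{2 z} = \left(-9 + l\right) \frac{1}{2 z} = \frac{-9 + l}{2 z}$)
$23 s{\left(2,Z \right)} = 23 \frac{-9 + 2}{2 \left(-1\right)} = 23 \cdot \frac{1}{2} \left(-1\right) \left(-7\right) = 23 \cdot \frac{7}{2} = \frac{161}{2}$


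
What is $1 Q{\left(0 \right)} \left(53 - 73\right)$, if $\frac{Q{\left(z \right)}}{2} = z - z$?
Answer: $0$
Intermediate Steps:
$Q{\left(z \right)} = 0$ ($Q{\left(z \right)} = 2 \left(z - z\right) = 2 \cdot 0 = 0$)
$1 Q{\left(0 \right)} \left(53 - 73\right) = 1 \cdot 0 \left(53 - 73\right) = 0 \left(53 - 73\right) = 0 \left(-20\right) = 0$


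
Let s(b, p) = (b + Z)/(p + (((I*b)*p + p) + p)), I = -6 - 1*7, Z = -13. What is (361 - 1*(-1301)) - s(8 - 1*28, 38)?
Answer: 16610061/9994 ≈ 1662.0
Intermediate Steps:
I = -13 (I = -6 - 7 = -13)
s(b, p) = (-13 + b)/(3*p - 13*b*p) (s(b, p) = (b - 13)/(p + (((-13*b)*p + p) + p)) = (-13 + b)/(p + ((-13*b*p + p) + p)) = (-13 + b)/(p + ((p - 13*b*p) + p)) = (-13 + b)/(p + (2*p - 13*b*p)) = (-13 + b)/(3*p - 13*b*p))
(361 - 1*(-1301)) - s(8 - 1*28, 38) = (361 - 1*(-1301)) - (13 - (8 - 1*28))/(38*(-3 + 13*(8 - 1*28))) = (361 + 1301) - (13 - (8 - 28))/(38*(-3 + 13*(8 - 28))) = 1662 - (13 - 1*(-20))/(38*(-3 + 13*(-20))) = 1662 - (13 + 20)/(38*(-3 - 260)) = 1662 - 33/(38*(-263)) = 1662 - (-1)*33/(38*263) = 1662 - 1*(-33/9994) = 1662 + 33/9994 = 16610061/9994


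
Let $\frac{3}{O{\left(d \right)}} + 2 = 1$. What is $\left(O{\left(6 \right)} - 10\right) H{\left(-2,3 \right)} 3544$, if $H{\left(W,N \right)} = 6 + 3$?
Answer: $-414648$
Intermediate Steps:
$O{\left(d \right)} = -3$ ($O{\left(d \right)} = \frac{3}{-2 + 1} = \frac{3}{-1} = 3 \left(-1\right) = -3$)
$H{\left(W,N \right)} = 9$
$\left(O{\left(6 \right)} - 10\right) H{\left(-2,3 \right)} 3544 = \left(-3 - 10\right) 9 \cdot 3544 = \left(-13\right) 9 \cdot 3544 = \left(-117\right) 3544 = -414648$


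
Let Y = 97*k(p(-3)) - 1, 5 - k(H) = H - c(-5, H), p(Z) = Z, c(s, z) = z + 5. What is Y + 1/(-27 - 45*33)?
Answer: 1465127/1512 ≈ 969.00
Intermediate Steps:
c(s, z) = 5 + z
k(H) = 10 (k(H) = 5 - (H - (5 + H)) = 5 - (H + (-5 - H)) = 5 - 1*(-5) = 5 + 5 = 10)
Y = 969 (Y = 97*10 - 1 = 970 - 1 = 969)
Y + 1/(-27 - 45*33) = 969 + 1/(-27 - 45*33) = 969 + 1/(-27 - 1485) = 969 + 1/(-1512) = 969 - 1/1512 = 1465127/1512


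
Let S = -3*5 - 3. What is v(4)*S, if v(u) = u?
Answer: -72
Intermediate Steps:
S = -18 (S = -15 - 3 = -18)
v(4)*S = 4*(-18) = -72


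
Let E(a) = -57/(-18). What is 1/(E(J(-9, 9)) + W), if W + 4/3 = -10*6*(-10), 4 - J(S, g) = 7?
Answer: 6/3611 ≈ 0.0016616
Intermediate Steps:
J(S, g) = -3 (J(S, g) = 4 - 1*7 = 4 - 7 = -3)
E(a) = 19/6 (E(a) = -57*(-1/18) = 19/6)
W = 1796/3 (W = -4/3 - 10*6*(-10) = -4/3 - 60*(-10) = -4/3 + 600 = 1796/3 ≈ 598.67)
1/(E(J(-9, 9)) + W) = 1/(19/6 + 1796/3) = 1/(3611/6) = 6/3611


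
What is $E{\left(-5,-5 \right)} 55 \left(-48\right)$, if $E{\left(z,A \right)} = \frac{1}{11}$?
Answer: $-240$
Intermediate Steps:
$E{\left(z,A \right)} = \frac{1}{11}$
$E{\left(-5,-5 \right)} 55 \left(-48\right) = \frac{1}{11} \cdot 55 \left(-48\right) = 5 \left(-48\right) = -240$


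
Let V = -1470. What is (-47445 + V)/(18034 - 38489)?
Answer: 9783/4091 ≈ 2.3913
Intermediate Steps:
(-47445 + V)/(18034 - 38489) = (-47445 - 1470)/(18034 - 38489) = -48915/(-20455) = -48915*(-1/20455) = 9783/4091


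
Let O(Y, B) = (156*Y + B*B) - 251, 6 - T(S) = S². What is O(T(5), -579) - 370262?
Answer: -38236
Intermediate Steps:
T(S) = 6 - S²
O(Y, B) = -251 + B² + 156*Y (O(Y, B) = (156*Y + B²) - 251 = (B² + 156*Y) - 251 = -251 + B² + 156*Y)
O(T(5), -579) - 370262 = (-251 + (-579)² + 156*(6 - 1*5²)) - 370262 = (-251 + 335241 + 156*(6 - 1*25)) - 370262 = (-251 + 335241 + 156*(6 - 25)) - 370262 = (-251 + 335241 + 156*(-19)) - 370262 = (-251 + 335241 - 2964) - 370262 = 332026 - 370262 = -38236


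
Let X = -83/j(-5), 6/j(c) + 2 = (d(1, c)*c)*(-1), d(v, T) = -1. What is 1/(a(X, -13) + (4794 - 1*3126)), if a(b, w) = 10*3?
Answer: 1/1698 ≈ 0.00058893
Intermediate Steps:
j(c) = 6/(-2 + c) (j(c) = 6/(-2 - c*(-1)) = 6/(-2 + c))
X = 581/6 (X = -83/(6/(-2 - 5)) = -83/(6/(-7)) = -83/(6*(-⅐)) = -83/(-6/7) = -83*(-7/6) = 581/6 ≈ 96.833)
a(b, w) = 30
1/(a(X, -13) + (4794 - 1*3126)) = 1/(30 + (4794 - 1*3126)) = 1/(30 + (4794 - 3126)) = 1/(30 + 1668) = 1/1698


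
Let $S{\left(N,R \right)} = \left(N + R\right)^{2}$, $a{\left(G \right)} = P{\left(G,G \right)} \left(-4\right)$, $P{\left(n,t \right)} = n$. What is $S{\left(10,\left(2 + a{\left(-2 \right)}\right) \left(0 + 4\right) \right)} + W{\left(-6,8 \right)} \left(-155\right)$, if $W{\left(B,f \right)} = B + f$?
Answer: $2190$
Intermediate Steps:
$a{\left(G \right)} = - 4 G$ ($a{\left(G \right)} = G \left(-4\right) = - 4 G$)
$S{\left(10,\left(2 + a{\left(-2 \right)}\right) \left(0 + 4\right) \right)} + W{\left(-6,8 \right)} \left(-155\right) = \left(10 + \left(2 - -8\right) \left(0 + 4\right)\right)^{2} + \left(-6 + 8\right) \left(-155\right) = \left(10 + \left(2 + 8\right) 4\right)^{2} + 2 \left(-155\right) = \left(10 + 10 \cdot 4\right)^{2} - 310 = \left(10 + 40\right)^{2} - 310 = 50^{2} - 310 = 2500 - 310 = 2190$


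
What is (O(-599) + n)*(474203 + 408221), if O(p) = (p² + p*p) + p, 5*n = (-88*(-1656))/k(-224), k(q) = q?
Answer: 22140504375624/35 ≈ 6.3259e+11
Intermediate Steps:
n = -4554/35 (n = (-88*(-1656)/(-224))/5 = (145728*(-1/224))/5 = (⅕)*(-4554/7) = -4554/35 ≈ -130.11)
O(p) = p + 2*p² (O(p) = (p² + p²) + p = 2*p² + p = p + 2*p²)
(O(-599) + n)*(474203 + 408221) = (-599*(1 + 2*(-599)) - 4554/35)*(474203 + 408221) = (-599*(1 - 1198) - 4554/35)*882424 = (-599*(-1197) - 4554/35)*882424 = (717003 - 4554/35)*882424 = (25090551/35)*882424 = 22140504375624/35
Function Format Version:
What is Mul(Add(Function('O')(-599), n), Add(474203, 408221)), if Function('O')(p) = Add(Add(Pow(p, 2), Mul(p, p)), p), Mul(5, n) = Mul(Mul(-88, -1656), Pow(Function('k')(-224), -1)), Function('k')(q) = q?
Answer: Rational(22140504375624, 35) ≈ 6.3259e+11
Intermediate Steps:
n = Rational(-4554, 35) (n = Mul(Rational(1, 5), Mul(Mul(-88, -1656), Pow(-224, -1))) = Mul(Rational(1, 5), Mul(145728, Rational(-1, 224))) = Mul(Rational(1, 5), Rational(-4554, 7)) = Rational(-4554, 35) ≈ -130.11)
Function('O')(p) = Add(p, Mul(2, Pow(p, 2))) (Function('O')(p) = Add(Add(Pow(p, 2), Pow(p, 2)), p) = Add(Mul(2, Pow(p, 2)), p) = Add(p, Mul(2, Pow(p, 2))))
Mul(Add(Function('O')(-599), n), Add(474203, 408221)) = Mul(Add(Mul(-599, Add(1, Mul(2, -599))), Rational(-4554, 35)), Add(474203, 408221)) = Mul(Add(Mul(-599, Add(1, -1198)), Rational(-4554, 35)), 882424) = Mul(Add(Mul(-599, -1197), Rational(-4554, 35)), 882424) = Mul(Add(717003, Rational(-4554, 35)), 882424) = Mul(Rational(25090551, 35), 882424) = Rational(22140504375624, 35)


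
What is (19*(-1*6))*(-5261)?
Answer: 599754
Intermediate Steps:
(19*(-1*6))*(-5261) = (19*(-6))*(-5261) = -114*(-5261) = 599754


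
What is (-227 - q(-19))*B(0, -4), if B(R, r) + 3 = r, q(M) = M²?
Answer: 4116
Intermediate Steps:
B(R, r) = -3 + r
(-227 - q(-19))*B(0, -4) = (-227 - 1*(-19)²)*(-3 - 4) = (-227 - 1*361)*(-7) = (-227 - 361)*(-7) = -588*(-7) = 4116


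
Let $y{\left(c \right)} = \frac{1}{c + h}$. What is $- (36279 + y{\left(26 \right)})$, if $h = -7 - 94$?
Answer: $- \frac{2720924}{75} \approx -36279.0$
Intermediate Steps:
$h = -101$ ($h = -7 - 94 = -101$)
$y{\left(c \right)} = \frac{1}{-101 + c}$ ($y{\left(c \right)} = \frac{1}{c - 101} = \frac{1}{-101 + c}$)
$- (36279 + y{\left(26 \right)}) = - (36279 + \frac{1}{-101 + 26}) = - (36279 + \frac{1}{-75}) = - (36279 - \frac{1}{75}) = \left(-1\right) \frac{2720924}{75} = - \frac{2720924}{75}$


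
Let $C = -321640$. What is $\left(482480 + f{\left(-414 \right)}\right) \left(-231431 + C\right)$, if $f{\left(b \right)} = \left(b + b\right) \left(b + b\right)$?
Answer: $-646022324544$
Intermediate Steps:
$f{\left(b \right)} = 4 b^{2}$ ($f{\left(b \right)} = 2 b 2 b = 4 b^{2}$)
$\left(482480 + f{\left(-414 \right)}\right) \left(-231431 + C\right) = \left(482480 + 4 \left(-414\right)^{2}\right) \left(-231431 - 321640\right) = \left(482480 + 4 \cdot 171396\right) \left(-553071\right) = \left(482480 + 685584\right) \left(-553071\right) = 1168064 \left(-553071\right) = -646022324544$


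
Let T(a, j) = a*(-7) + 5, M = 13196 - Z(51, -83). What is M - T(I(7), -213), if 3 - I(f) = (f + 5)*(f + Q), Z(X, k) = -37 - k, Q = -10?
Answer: 13418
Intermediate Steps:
M = 13150 (M = 13196 - (-37 - 1*(-83)) = 13196 - (-37 + 83) = 13196 - 1*46 = 13196 - 46 = 13150)
I(f) = 3 - (-10 + f)*(5 + f) (I(f) = 3 - (f + 5)*(f - 10) = 3 - (5 + f)*(-10 + f) = 3 - (-10 + f)*(5 + f))
T(a, j) = 5 - 7*a (T(a, j) = -7*a + 5 = 5 - 7*a)
M - T(I(7), -213) = 13150 - (5 - 7*(53 - 1*7**2 + 5*7)) = 13150 - (5 - 7*(53 - 1*49 + 35)) = 13150 - (5 - 7*(53 - 49 + 35)) = 13150 - (5 - 7*39) = 13150 - (5 - 273) = 13150 - 1*(-268) = 13150 + 268 = 13418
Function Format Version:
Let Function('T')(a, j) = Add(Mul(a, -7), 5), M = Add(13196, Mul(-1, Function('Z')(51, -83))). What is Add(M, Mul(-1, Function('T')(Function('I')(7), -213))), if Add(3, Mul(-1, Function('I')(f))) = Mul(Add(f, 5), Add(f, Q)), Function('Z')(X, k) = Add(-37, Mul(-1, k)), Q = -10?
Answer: 13418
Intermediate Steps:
M = 13150 (M = Add(13196, Mul(-1, Add(-37, Mul(-1, -83)))) = Add(13196, Mul(-1, Add(-37, 83))) = Add(13196, Mul(-1, 46)) = Add(13196, -46) = 13150)
Function('I')(f) = Add(3, Mul(-1, Add(-10, f), Add(5, f))) (Function('I')(f) = Add(3, Mul(-1, Mul(Add(f, 5), Add(f, -10)))) = Add(3, Mul(-1, Mul(Add(5, f), Add(-10, f)))) = Add(3, Mul(-1, Mul(Add(-10, f), Add(5, f)))) = Add(3, Mul(-1, Add(-10, f), Add(5, f))))
Function('T')(a, j) = Add(5, Mul(-7, a)) (Function('T')(a, j) = Add(Mul(-7, a), 5) = Add(5, Mul(-7, a)))
Add(M, Mul(-1, Function('T')(Function('I')(7), -213))) = Add(13150, Mul(-1, Add(5, Mul(-7, Add(53, Mul(-1, Pow(7, 2)), Mul(5, 7)))))) = Add(13150, Mul(-1, Add(5, Mul(-7, Add(53, Mul(-1, 49), 35))))) = Add(13150, Mul(-1, Add(5, Mul(-7, Add(53, -49, 35))))) = Add(13150, Mul(-1, Add(5, Mul(-7, 39)))) = Add(13150, Mul(-1, Add(5, -273))) = Add(13150, Mul(-1, -268)) = Add(13150, 268) = 13418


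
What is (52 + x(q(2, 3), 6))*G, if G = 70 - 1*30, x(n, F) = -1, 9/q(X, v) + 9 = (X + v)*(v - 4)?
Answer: 2040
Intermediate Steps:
q(X, v) = 9/(-9 + (-4 + v)*(X + v)) (q(X, v) = 9/(-9 + (X + v)*(v - 4)) = 9/(-9 + (X + v)*(-4 + v)) = 9/(-9 + (-4 + v)*(X + v)))
G = 40 (G = 70 - 30 = 40)
(52 + x(q(2, 3), 6))*G = (52 - 1)*40 = 51*40 = 2040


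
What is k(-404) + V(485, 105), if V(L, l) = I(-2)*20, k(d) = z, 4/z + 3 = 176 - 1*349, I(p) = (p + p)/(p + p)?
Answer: 879/44 ≈ 19.977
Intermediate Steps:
I(p) = 1 (I(p) = (2*p)/((2*p)) = (2*p)*(1/(2*p)) = 1)
z = -1/44 (z = 4/(-3 + (176 - 1*349)) = 4/(-3 + (176 - 349)) = 4/(-3 - 173) = 4/(-176) = 4*(-1/176) = -1/44 ≈ -0.022727)
k(d) = -1/44
V(L, l) = 20 (V(L, l) = 1*20 = 20)
k(-404) + V(485, 105) = -1/44 + 20 = 879/44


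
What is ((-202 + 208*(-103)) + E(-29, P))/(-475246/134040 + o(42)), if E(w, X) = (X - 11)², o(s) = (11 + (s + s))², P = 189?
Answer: 674087160/604617877 ≈ 1.1149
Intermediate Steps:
o(s) = (11 + 2*s)²
E(w, X) = (-11 + X)²
((-202 + 208*(-103)) + E(-29, P))/(-475246/134040 + o(42)) = ((-202 + 208*(-103)) + (-11 + 189)²)/(-475246/134040 + (11 + 2*42)²) = ((-202 - 21424) + 178²)/(-475246*1/134040 + (11 + 84)²) = (-21626 + 31684)/(-237623/67020 + 95²) = 10058/(-237623/67020 + 9025) = 10058/(604617877/67020) = 10058*(67020/604617877) = 674087160/604617877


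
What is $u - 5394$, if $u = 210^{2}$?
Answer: $38706$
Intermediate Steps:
$u = 44100$
$u - 5394 = 44100 - 5394 = 38706$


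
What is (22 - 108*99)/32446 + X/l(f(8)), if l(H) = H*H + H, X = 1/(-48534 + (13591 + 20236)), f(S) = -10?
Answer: -7061582273/21473249490 ≈ -0.32886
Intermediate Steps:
X = -1/14707 (X = 1/(-48534 + 33827) = 1/(-14707) = -1/14707 ≈ -6.7995e-5)
l(H) = H + H² (l(H) = H² + H = H + H²)
(22 - 108*99)/32446 + X/l(f(8)) = (22 - 108*99)/32446 - (-1/(10*(1 - 10)))/14707 = (22 - 10692)*(1/32446) - 1/(14707*((-10*(-9)))) = -10670*1/32446 - 1/14707/90 = -5335/16223 - 1/14707*1/90 = -5335/16223 - 1/1323630 = -7061582273/21473249490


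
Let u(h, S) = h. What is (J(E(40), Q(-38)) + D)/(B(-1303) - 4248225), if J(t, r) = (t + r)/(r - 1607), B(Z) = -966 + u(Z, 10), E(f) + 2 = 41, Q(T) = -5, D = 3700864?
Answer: -2982896367/3425898164 ≈ -0.87069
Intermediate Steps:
E(f) = 39 (E(f) = -2 + 41 = 39)
B(Z) = -966 + Z
J(t, r) = (r + t)/(-1607 + r)
(J(E(40), Q(-38)) + D)/(B(-1303) - 4248225) = ((-5 + 39)/(-1607 - 5) + 3700864)/((-966 - 1303) - 4248225) = (34/(-1612) + 3700864)/(-2269 - 4248225) = (-1/1612*34 + 3700864)/(-4250494) = (-17/806 + 3700864)*(-1/4250494) = (2982896367/806)*(-1/4250494) = -2982896367/3425898164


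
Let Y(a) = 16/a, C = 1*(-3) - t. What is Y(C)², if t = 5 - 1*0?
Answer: 4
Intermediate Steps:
t = 5 (t = 5 + 0 = 5)
C = -8 (C = 1*(-3) - 1*5 = -3 - 5 = -8)
Y(C)² = (16/(-8))² = (16*(-⅛))² = (-2)² = 4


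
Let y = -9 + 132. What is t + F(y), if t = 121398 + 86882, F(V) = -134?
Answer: 208146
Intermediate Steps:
y = 123
t = 208280
t + F(y) = 208280 - 134 = 208146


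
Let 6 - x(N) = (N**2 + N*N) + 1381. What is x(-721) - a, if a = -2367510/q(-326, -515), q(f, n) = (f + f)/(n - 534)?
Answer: 902374413/326 ≈ 2.7680e+6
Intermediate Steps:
q(f, n) = 2*f/(-534 + n) (q(f, n) = (2*f)/(-534 + n) = 2*f/(-534 + n))
a = -1241758995/326 (a = -2367510/(2*(-326)/(-534 - 515)) = -2367510/(2*(-326)/(-1049)) = -2367510/(2*(-326)*(-1/1049)) = -2367510/652/1049 = -2367510*1049/652 = -1241758995/326 ≈ -3.8091e+6)
x(N) = -1375 - 2*N**2 (x(N) = 6 - ((N**2 + N*N) + 1381) = 6 - ((N**2 + N**2) + 1381) = 6 - (2*N**2 + 1381) = 6 - (1381 + 2*N**2) = 6 + (-1381 - 2*N**2) = -1375 - 2*N**2)
x(-721) - a = (-1375 - 2*(-721)**2) - 1*(-1241758995/326) = (-1375 - 2*519841) + 1241758995/326 = (-1375 - 1039682) + 1241758995/326 = -1041057 + 1241758995/326 = 902374413/326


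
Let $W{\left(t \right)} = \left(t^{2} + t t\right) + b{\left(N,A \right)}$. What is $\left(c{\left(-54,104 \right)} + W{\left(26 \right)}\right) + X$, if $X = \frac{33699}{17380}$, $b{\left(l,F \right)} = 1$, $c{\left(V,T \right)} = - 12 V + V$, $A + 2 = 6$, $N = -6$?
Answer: $\frac{33872559}{17380} \approx 1948.9$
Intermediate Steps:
$A = 4$ ($A = -2 + 6 = 4$)
$c{\left(V,T \right)} = - 11 V$
$W{\left(t \right)} = 1 + 2 t^{2}$ ($W{\left(t \right)} = \left(t^{2} + t t\right) + 1 = \left(t^{2} + t^{2}\right) + 1 = 2 t^{2} + 1 = 1 + 2 t^{2}$)
$X = \frac{33699}{17380}$ ($X = 33699 \cdot \frac{1}{17380} = \frac{33699}{17380} \approx 1.939$)
$\left(c{\left(-54,104 \right)} + W{\left(26 \right)}\right) + X = \left(\left(-11\right) \left(-54\right) + \left(1 + 2 \cdot 26^{2}\right)\right) + \frac{33699}{17380} = \left(594 + \left(1 + 2 \cdot 676\right)\right) + \frac{33699}{17380} = \left(594 + \left(1 + 1352\right)\right) + \frac{33699}{17380} = \left(594 + 1353\right) + \frac{33699}{17380} = 1947 + \frac{33699}{17380} = \frac{33872559}{17380}$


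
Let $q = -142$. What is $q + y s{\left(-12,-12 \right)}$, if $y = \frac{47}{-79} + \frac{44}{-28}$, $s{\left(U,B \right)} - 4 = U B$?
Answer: $- \frac{255830}{553} \approx -462.62$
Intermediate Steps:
$s{\left(U,B \right)} = 4 + B U$ ($s{\left(U,B \right)} = 4 + U B = 4 + B U$)
$y = - \frac{1198}{553}$ ($y = 47 \left(- \frac{1}{79}\right) + 44 \left(- \frac{1}{28}\right) = - \frac{47}{79} - \frac{11}{7} = - \frac{1198}{553} \approx -2.1664$)
$q + y s{\left(-12,-12 \right)} = -142 - \frac{1198 \left(4 - -144\right)}{553} = -142 - \frac{1198 \left(4 + 144\right)}{553} = -142 - \frac{177304}{553} = - \frac{255830}{553}$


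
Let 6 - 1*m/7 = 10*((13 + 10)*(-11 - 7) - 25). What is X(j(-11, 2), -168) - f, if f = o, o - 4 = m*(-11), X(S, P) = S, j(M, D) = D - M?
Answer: 338501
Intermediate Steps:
m = 30772 (m = 42 - 70*((13 + 10)*(-11 - 7) - 25) = 42 - 70*(23*(-18) - 25) = 42 - 70*(-414 - 25) = 42 - 70*(-439) = 42 - 7*(-4390) = 42 + 30730 = 30772)
o = -338488 (o = 4 + 30772*(-11) = 4 - 338492 = -338488)
f = -338488
X(j(-11, 2), -168) - f = (2 - 1*(-11)) - 1*(-338488) = (2 + 11) + 338488 = 13 + 338488 = 338501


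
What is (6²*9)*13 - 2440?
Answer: 1772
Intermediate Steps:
(6²*9)*13 - 2440 = (36*9)*13 - 2440 = 324*13 - 2440 = 4212 - 2440 = 1772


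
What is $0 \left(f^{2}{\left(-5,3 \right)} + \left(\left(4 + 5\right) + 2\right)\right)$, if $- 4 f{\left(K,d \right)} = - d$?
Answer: $0$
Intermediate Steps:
$f{\left(K,d \right)} = \frac{d}{4}$ ($f{\left(K,d \right)} = - \frac{\left(-1\right) d}{4} = \frac{d}{4}$)
$0 \left(f^{2}{\left(-5,3 \right)} + \left(\left(4 + 5\right) + 2\right)\right) = 0 \left(\left(\frac{1}{4} \cdot 3\right)^{2} + \left(\left(4 + 5\right) + 2\right)\right) = 0 \left(\left(\frac{3}{4}\right)^{2} + \left(9 + 2\right)\right) = 0 \left(\frac{9}{16} + 11\right) = 0 \cdot \frac{185}{16} = 0$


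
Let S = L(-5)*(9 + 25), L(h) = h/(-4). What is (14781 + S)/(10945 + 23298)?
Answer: 29647/68486 ≈ 0.43289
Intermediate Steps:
L(h) = -h/4 (L(h) = h*(-1/4) = -h/4)
S = 85/2 (S = (-1/4*(-5))*(9 + 25) = (5/4)*34 = 85/2 ≈ 42.500)
(14781 + S)/(10945 + 23298) = (14781 + 85/2)/(10945 + 23298) = (29647/2)/34243 = (29647/2)*(1/34243) = 29647/68486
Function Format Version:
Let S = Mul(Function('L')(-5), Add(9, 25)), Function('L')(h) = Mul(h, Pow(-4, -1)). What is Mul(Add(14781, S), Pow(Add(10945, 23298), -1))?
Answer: Rational(29647, 68486) ≈ 0.43289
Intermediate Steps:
Function('L')(h) = Mul(Rational(-1, 4), h) (Function('L')(h) = Mul(h, Rational(-1, 4)) = Mul(Rational(-1, 4), h))
S = Rational(85, 2) (S = Mul(Mul(Rational(-1, 4), -5), Add(9, 25)) = Mul(Rational(5, 4), 34) = Rational(85, 2) ≈ 42.500)
Mul(Add(14781, S), Pow(Add(10945, 23298), -1)) = Mul(Add(14781, Rational(85, 2)), Pow(Add(10945, 23298), -1)) = Mul(Rational(29647, 2), Pow(34243, -1)) = Mul(Rational(29647, 2), Rational(1, 34243)) = Rational(29647, 68486)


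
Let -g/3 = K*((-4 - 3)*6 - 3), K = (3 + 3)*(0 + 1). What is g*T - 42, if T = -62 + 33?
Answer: -23532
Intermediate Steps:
K = 6 (K = 6*1 = 6)
T = -29
g = 810 (g = -18*((-4 - 3)*6 - 3) = -18*(-7*6 - 3) = -18*(-42 - 3) = -18*(-45) = -3*(-270) = 810)
g*T - 42 = 810*(-29) - 42 = -23490 - 42 = -23532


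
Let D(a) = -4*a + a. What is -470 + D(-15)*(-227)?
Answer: -10685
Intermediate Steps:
D(a) = -3*a
-470 + D(-15)*(-227) = -470 - 3*(-15)*(-227) = -470 + 45*(-227) = -470 - 10215 = -10685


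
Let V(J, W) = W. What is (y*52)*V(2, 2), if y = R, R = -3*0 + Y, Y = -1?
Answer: -104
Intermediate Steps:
R = -1 (R = -3*0 - 1 = 0 - 1 = -1)
y = -1
(y*52)*V(2, 2) = -1*52*2 = -52*2 = -104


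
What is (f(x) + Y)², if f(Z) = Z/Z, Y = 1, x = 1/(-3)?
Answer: 4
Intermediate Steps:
x = -⅓ ≈ -0.33333
f(Z) = 1
(f(x) + Y)² = (1 + 1)² = 2² = 4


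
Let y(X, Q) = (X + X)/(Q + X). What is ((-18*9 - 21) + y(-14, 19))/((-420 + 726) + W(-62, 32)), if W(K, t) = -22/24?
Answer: -11316/18305 ≈ -0.61819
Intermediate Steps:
y(X, Q) = 2*X/(Q + X) (y(X, Q) = (2*X)/(Q + X) = 2*X/(Q + X))
W(K, t) = -11/12 (W(K, t) = -22*1/24 = -11/12)
((-18*9 - 21) + y(-14, 19))/((-420 + 726) + W(-62, 32)) = ((-18*9 - 21) + 2*(-14)/(19 - 14))/((-420 + 726) - 11/12) = ((-162 - 21) + 2*(-14)/5)/(306 - 11/12) = (-183 + 2*(-14)*(1/5))/(3661/12) = (-183 - 28/5)*(12/3661) = -943/5*12/3661 = -11316/18305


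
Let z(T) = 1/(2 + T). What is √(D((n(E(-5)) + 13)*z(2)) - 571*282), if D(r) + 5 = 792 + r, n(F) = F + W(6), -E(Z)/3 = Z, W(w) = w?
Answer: I*√640906/2 ≈ 400.28*I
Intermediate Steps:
E(Z) = -3*Z
n(F) = 6 + F (n(F) = F + 6 = 6 + F)
D(r) = 787 + r (D(r) = -5 + (792 + r) = 787 + r)
√(D((n(E(-5)) + 13)*z(2)) - 571*282) = √((787 + ((6 - 3*(-5)) + 13)/(2 + 2)) - 571*282) = √((787 + ((6 + 15) + 13)/4) - 161022) = √((787 + (21 + 13)*(¼)) - 161022) = √((787 + 34*(¼)) - 161022) = √((787 + 17/2) - 161022) = √(1591/2 - 161022) = √(-320453/2) = I*√640906/2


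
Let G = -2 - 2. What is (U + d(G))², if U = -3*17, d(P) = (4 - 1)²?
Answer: 1764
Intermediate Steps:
G = -4
d(P) = 9 (d(P) = 3² = 9)
U = -51
(U + d(G))² = (-51 + 9)² = (-42)² = 1764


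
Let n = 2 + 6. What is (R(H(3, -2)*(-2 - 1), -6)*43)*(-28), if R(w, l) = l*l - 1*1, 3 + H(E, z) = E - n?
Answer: -42140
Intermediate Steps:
n = 8
H(E, z) = -11 + E (H(E, z) = -3 + (E - 1*8) = -3 + (E - 8) = -3 + (-8 + E) = -11 + E)
R(w, l) = -1 + l² (R(w, l) = l² - 1 = -1 + l²)
(R(H(3, -2)*(-2 - 1), -6)*43)*(-28) = ((-1 + (-6)²)*43)*(-28) = ((-1 + 36)*43)*(-28) = (35*43)*(-28) = 1505*(-28) = -42140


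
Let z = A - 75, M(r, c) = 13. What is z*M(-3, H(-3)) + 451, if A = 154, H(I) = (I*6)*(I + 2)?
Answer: 1478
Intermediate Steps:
H(I) = 6*I*(2 + I) (H(I) = (6*I)*(2 + I) = 6*I*(2 + I))
z = 79 (z = 154 - 75 = 79)
z*M(-3, H(-3)) + 451 = 79*13 + 451 = 1027 + 451 = 1478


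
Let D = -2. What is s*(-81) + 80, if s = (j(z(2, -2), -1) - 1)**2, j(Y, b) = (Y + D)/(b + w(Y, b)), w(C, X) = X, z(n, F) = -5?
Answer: -1705/4 ≈ -426.25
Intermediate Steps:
j(Y, b) = (-2 + Y)/(2*b) (j(Y, b) = (Y - 2)/(b + b) = (-2 + Y)/((2*b)) = (-2 + Y)*(1/(2*b)) = (-2 + Y)/(2*b))
s = 25/4 (s = ((1/2)*(-2 - 5)/(-1) - 1)**2 = ((1/2)*(-1)*(-7) - 1)**2 = (7/2 - 1)**2 = (5/2)**2 = 25/4 ≈ 6.2500)
s*(-81) + 80 = (25/4)*(-81) + 80 = -2025/4 + 80 = -1705/4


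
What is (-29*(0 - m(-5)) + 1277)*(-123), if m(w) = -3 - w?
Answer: -164205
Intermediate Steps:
(-29*(0 - m(-5)) + 1277)*(-123) = (-29*(0 - (-3 - 1*(-5))) + 1277)*(-123) = (-29*(0 - (-3 + 5)) + 1277)*(-123) = (-29*(0 - 1*2) + 1277)*(-123) = (-29*(0 - 2) + 1277)*(-123) = (-29*(-2) + 1277)*(-123) = (58 + 1277)*(-123) = 1335*(-123) = -164205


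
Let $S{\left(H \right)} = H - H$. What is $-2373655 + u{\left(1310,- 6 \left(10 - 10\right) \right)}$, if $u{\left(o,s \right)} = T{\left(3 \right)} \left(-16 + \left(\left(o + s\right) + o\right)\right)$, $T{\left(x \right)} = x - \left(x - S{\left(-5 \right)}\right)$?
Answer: $-2373655$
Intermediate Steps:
$S{\left(H \right)} = 0$
$T{\left(x \right)} = 0$ ($T{\left(x \right)} = x + \left(0 - x\right) = x - x = 0$)
$u{\left(o,s \right)} = 0$ ($u{\left(o,s \right)} = 0 \left(-16 + \left(\left(o + s\right) + o\right)\right) = 0 \left(-16 + \left(s + 2 o\right)\right) = 0 \left(-16 + s + 2 o\right) = 0$)
$-2373655 + u{\left(1310,- 6 \left(10 - 10\right) \right)} = -2373655 + 0 = -2373655$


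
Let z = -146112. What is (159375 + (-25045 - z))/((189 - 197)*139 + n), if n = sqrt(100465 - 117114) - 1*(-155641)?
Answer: 21668210909/11939614245 - 140221*I*sqrt(16649)/11939614245 ≈ 1.8148 - 0.0015154*I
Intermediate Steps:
n = 155641 + I*sqrt(16649) (n = sqrt(-16649) + 155641 = I*sqrt(16649) + 155641 = 155641 + I*sqrt(16649) ≈ 1.5564e+5 + 129.03*I)
(159375 + (-25045 - z))/((189 - 197)*139 + n) = (159375 + (-25045 - 1*(-146112)))/((189 - 197)*139 + (155641 + I*sqrt(16649))) = (159375 + (-25045 + 146112))/(-8*139 + (155641 + I*sqrt(16649))) = (159375 + 121067)/(-1112 + (155641 + I*sqrt(16649))) = 280442/(154529 + I*sqrt(16649))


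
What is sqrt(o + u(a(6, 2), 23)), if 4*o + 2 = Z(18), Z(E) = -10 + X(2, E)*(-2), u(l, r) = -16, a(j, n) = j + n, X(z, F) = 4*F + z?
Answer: 2*I*sqrt(14) ≈ 7.4833*I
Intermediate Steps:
X(z, F) = z + 4*F
Z(E) = -14 - 8*E (Z(E) = -10 + (2 + 4*E)*(-2) = -10 + (-4 - 8*E) = -14 - 8*E)
o = -40 (o = -1/2 + (-14 - 8*18)/4 = -1/2 + (-14 - 144)/4 = -1/2 + (1/4)*(-158) = -1/2 - 79/2 = -40)
sqrt(o + u(a(6, 2), 23)) = sqrt(-40 - 16) = sqrt(-56) = 2*I*sqrt(14)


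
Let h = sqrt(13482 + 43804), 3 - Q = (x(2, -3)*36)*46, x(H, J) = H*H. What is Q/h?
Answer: -6621*sqrt(57286)/57286 ≈ -27.663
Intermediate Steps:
x(H, J) = H**2
Q = -6621 (Q = 3 - 2**2*36*46 = 3 - 4*36*46 = 3 - 144*46 = 3 - 1*6624 = 3 - 6624 = -6621)
h = sqrt(57286) ≈ 239.34
Q/h = -6621*sqrt(57286)/57286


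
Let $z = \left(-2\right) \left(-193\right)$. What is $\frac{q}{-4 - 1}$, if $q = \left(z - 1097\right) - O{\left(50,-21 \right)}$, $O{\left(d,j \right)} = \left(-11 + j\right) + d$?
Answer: $\frac{729}{5} \approx 145.8$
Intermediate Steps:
$z = 386$
$O{\left(d,j \right)} = -11 + d + j$
$q = -729$ ($q = \left(386 - 1097\right) - \left(-11 + 50 - 21\right) = \left(386 - 1097\right) - 18 = -711 - 18 = -729$)
$\frac{q}{-4 - 1} = - \frac{729}{-4 - 1} = - \frac{729}{-5} = \left(-729\right) \left(- \frac{1}{5}\right) = \frac{729}{5}$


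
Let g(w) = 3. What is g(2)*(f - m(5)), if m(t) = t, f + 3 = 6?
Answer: -6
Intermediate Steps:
f = 3 (f = -3 + 6 = 3)
g(2)*(f - m(5)) = 3*(3 - 1*5) = 3*(3 - 5) = 3*(-2) = -6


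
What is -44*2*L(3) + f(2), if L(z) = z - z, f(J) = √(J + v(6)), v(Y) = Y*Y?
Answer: √38 ≈ 6.1644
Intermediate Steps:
v(Y) = Y²
f(J) = √(36 + J) (f(J) = √(J + 6²) = √(J + 36) = √(36 + J))
L(z) = 0
-44*2*L(3) + f(2) = -44*2*0 + √(36 + 2) = -0 + √38 = -44*0 + √38 = 0 + √38 = √38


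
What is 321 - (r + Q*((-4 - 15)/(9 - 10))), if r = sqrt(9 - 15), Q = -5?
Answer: 416 - I*sqrt(6) ≈ 416.0 - 2.4495*I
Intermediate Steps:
r = I*sqrt(6) (r = sqrt(-6) = I*sqrt(6) ≈ 2.4495*I)
321 - (r + Q*((-4 - 15)/(9 - 10))) = 321 - (I*sqrt(6) - 5*(-4 - 15)/(9 - 10)) = 321 - (I*sqrt(6) - (-95)/(-1)) = 321 - (I*sqrt(6) - (-95)*(-1)) = 321 - (I*sqrt(6) - 5*19) = 321 - (I*sqrt(6) - 95) = 321 - (-95 + I*sqrt(6)) = 321 + (95 - I*sqrt(6)) = 416 - I*sqrt(6)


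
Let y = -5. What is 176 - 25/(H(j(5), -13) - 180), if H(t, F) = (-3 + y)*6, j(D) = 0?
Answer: 40153/228 ≈ 176.11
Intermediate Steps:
H(t, F) = -48 (H(t, F) = (-3 - 5)*6 = -8*6 = -48)
176 - 25/(H(j(5), -13) - 180) = 176 - 25/(-48 - 180) = 176 - 25/(-228) = 176 - 1/228*(-25) = 176 + 25/228 = 40153/228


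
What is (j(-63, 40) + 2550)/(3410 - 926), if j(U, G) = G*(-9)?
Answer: 365/414 ≈ 0.88164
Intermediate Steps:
j(U, G) = -9*G
(j(-63, 40) + 2550)/(3410 - 926) = (-9*40 + 2550)/(3410 - 926) = (-360 + 2550)/2484 = 2190*(1/2484) = 365/414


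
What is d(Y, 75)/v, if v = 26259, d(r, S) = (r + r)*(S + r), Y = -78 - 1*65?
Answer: 19448/26259 ≈ 0.74062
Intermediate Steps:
Y = -143 (Y = -78 - 65 = -143)
d(r, S) = 2*r*(S + r) (d(r, S) = (2*r)*(S + r) = 2*r*(S + r))
d(Y, 75)/v = (2*(-143)*(75 - 143))/26259 = (2*(-143)*(-68))*(1/26259) = 19448*(1/26259) = 19448/26259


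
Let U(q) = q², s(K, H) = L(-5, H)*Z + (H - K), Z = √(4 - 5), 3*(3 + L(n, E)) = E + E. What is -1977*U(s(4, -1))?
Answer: -68536/3 - 72490*I ≈ -22845.0 - 72490.0*I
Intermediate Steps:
L(n, E) = -3 + 2*E/3 (L(n, E) = -3 + (E + E)/3 = -3 + (2*E)/3 = -3 + 2*E/3)
Z = I (Z = √(-1) = I ≈ 1.0*I)
s(K, H) = H - K + I*(-3 + 2*H/3) (s(K, H) = (-3 + 2*H/3)*I + (H - K) = I*(-3 + 2*H/3) + (H - K) = H - K + I*(-3 + 2*H/3))
-1977*U(s(4, -1)) = -1977*(-1 - 1*4 + I*(-9 + 2*(-1))/3)² = -1977*(-1 - 4 + I*(-9 - 2)/3)² = -1977*(-1 - 4 + (⅓)*I*(-11))² = -1977*(-1 - 4 - 11*I/3)² = -1977*(-5 - 11*I/3)²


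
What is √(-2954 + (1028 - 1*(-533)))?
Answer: I*√1393 ≈ 37.323*I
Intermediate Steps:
√(-2954 + (1028 - 1*(-533))) = √(-2954 + (1028 + 533)) = √(-2954 + 1561) = √(-1393) = I*√1393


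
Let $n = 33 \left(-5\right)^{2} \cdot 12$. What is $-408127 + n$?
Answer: $-398227$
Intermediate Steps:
$n = 9900$ ($n = 33 \cdot 25 \cdot 12 = 825 \cdot 12 = 9900$)
$-408127 + n = -408127 + 9900 = -398227$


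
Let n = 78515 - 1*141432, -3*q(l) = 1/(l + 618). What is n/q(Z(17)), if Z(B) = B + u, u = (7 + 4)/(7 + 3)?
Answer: 1200645111/10 ≈ 1.2006e+8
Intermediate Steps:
u = 11/10 ≈ 1.1000
Z(B) = 11/10 + B (Z(B) = B + 11/10 = 11/10 + B)
q(l) = -1/(3*(618 + l)) (q(l) = -1/(3*(l + 618)) = -1/(3*(618 + l)))
n = -62917 (n = 78515 - 141432 = -62917)
n/q(Z(17)) = -(-116648118 - 188751*(11/10 + 17)) = -62917/((-1/(1854 + 3*(181/10)))) = -62917/((-1/(1854 + 543/10))) = -62917/((-1/19083/10)) = -62917/((-1*10/19083)) = -62917/(-10/19083) = -62917*(-19083/10) = 1200645111/10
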